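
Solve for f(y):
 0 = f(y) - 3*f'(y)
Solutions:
 f(y) = C1*exp(y/3)


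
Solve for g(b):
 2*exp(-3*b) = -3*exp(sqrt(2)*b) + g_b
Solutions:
 g(b) = C1 + 3*sqrt(2)*exp(sqrt(2)*b)/2 - 2*exp(-3*b)/3


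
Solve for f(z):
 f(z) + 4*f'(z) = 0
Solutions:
 f(z) = C1*exp(-z/4)


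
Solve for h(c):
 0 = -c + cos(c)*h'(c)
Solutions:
 h(c) = C1 + Integral(c/cos(c), c)


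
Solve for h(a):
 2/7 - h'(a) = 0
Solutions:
 h(a) = C1 + 2*a/7


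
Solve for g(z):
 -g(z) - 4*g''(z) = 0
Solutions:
 g(z) = C1*sin(z/2) + C2*cos(z/2)


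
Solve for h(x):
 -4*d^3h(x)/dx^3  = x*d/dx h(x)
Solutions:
 h(x) = C1 + Integral(C2*airyai(-2^(1/3)*x/2) + C3*airybi(-2^(1/3)*x/2), x)


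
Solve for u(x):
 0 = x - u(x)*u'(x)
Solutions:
 u(x) = -sqrt(C1 + x^2)
 u(x) = sqrt(C1 + x^2)


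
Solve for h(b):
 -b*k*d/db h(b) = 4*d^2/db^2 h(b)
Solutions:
 h(b) = Piecewise((-sqrt(2)*sqrt(pi)*C1*erf(sqrt(2)*b*sqrt(k)/4)/sqrt(k) - C2, (k > 0) | (k < 0)), (-C1*b - C2, True))


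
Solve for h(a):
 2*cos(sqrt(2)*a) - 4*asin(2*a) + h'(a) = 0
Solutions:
 h(a) = C1 + 4*a*asin(2*a) + 2*sqrt(1 - 4*a^2) - sqrt(2)*sin(sqrt(2)*a)


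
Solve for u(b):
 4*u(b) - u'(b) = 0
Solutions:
 u(b) = C1*exp(4*b)


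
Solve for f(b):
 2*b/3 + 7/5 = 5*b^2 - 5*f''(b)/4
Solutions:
 f(b) = C1 + C2*b + b^4/3 - 4*b^3/45 - 14*b^2/25


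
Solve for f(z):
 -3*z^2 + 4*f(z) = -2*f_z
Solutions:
 f(z) = C1*exp(-2*z) + 3*z^2/4 - 3*z/4 + 3/8


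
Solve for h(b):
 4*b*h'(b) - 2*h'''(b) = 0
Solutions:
 h(b) = C1 + Integral(C2*airyai(2^(1/3)*b) + C3*airybi(2^(1/3)*b), b)


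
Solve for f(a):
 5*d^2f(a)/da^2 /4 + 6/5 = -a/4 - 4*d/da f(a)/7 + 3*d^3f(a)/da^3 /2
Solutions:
 f(a) = C1 + C2*exp(a*(35 - sqrt(3913))/84) + C3*exp(a*(35 + sqrt(3913))/84) - 7*a^2/32 - 1463*a/1280


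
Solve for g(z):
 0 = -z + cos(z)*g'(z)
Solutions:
 g(z) = C1 + Integral(z/cos(z), z)


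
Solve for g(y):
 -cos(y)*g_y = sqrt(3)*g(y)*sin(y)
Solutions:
 g(y) = C1*cos(y)^(sqrt(3))


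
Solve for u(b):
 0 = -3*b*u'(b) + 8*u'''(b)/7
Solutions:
 u(b) = C1 + Integral(C2*airyai(21^(1/3)*b/2) + C3*airybi(21^(1/3)*b/2), b)


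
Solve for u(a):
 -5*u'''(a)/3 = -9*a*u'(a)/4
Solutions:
 u(a) = C1 + Integral(C2*airyai(3*50^(1/3)*a/10) + C3*airybi(3*50^(1/3)*a/10), a)


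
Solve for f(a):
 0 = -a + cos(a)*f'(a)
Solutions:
 f(a) = C1 + Integral(a/cos(a), a)


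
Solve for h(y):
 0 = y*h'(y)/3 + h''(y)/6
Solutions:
 h(y) = C1 + C2*erf(y)


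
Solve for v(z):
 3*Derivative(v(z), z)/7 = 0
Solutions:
 v(z) = C1


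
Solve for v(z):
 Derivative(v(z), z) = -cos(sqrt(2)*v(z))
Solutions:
 v(z) = sqrt(2)*(pi - asin((exp(2*sqrt(2)*C1) + exp(2*sqrt(2)*z))/(exp(2*sqrt(2)*C1) - exp(2*sqrt(2)*z))))/2
 v(z) = sqrt(2)*asin((exp(2*sqrt(2)*C1) + exp(2*sqrt(2)*z))/(exp(2*sqrt(2)*C1) - exp(2*sqrt(2)*z)))/2


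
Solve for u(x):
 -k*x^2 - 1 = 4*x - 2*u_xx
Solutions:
 u(x) = C1 + C2*x + k*x^4/24 + x^3/3 + x^2/4


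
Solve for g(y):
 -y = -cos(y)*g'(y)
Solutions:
 g(y) = C1 + Integral(y/cos(y), y)


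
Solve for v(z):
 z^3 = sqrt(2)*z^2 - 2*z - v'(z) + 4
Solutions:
 v(z) = C1 - z^4/4 + sqrt(2)*z^3/3 - z^2 + 4*z


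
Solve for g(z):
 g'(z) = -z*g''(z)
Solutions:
 g(z) = C1 + C2*log(z)


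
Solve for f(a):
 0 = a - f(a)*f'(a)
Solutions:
 f(a) = -sqrt(C1 + a^2)
 f(a) = sqrt(C1 + a^2)


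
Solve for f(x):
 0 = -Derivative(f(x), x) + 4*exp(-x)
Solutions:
 f(x) = C1 - 4*exp(-x)


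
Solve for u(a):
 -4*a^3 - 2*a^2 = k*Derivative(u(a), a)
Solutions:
 u(a) = C1 - a^4/k - 2*a^3/(3*k)


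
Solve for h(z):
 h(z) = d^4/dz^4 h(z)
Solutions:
 h(z) = C1*exp(-z) + C2*exp(z) + C3*sin(z) + C4*cos(z)


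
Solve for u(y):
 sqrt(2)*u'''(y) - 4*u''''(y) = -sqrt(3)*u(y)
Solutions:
 u(y) = C1*exp(y*(-sqrt(6)*sqrt(-128*3^(5/6)/(-3*sqrt(3) + sqrt(27 + 4096*sqrt(3)))^(1/3) + 3 + 8*3^(2/3)*(-3*sqrt(3) + sqrt(27 + 4096*sqrt(3)))^(1/3)) + 3*sqrt(2))/48)*sin(sqrt(3)*y*sqrt(-64*3^(5/6)/(-3*sqrt(3) + sqrt(27 + 4096*sqrt(3)))^(1/3) - 3 + 4*3^(2/3)*(-3*sqrt(3) + sqrt(27 + 4096*sqrt(3)))^(1/3) + 3*sqrt(3)/sqrt(-128*3^(5/6)/(-3*sqrt(3) + sqrt(27 + 4096*sqrt(3)))^(1/3) + 3 + 8*3^(2/3)*(-3*sqrt(3) + sqrt(27 + 4096*sqrt(3)))^(1/3)))/24) + C2*exp(y*(-sqrt(6)*sqrt(-128*3^(5/6)/(-3*sqrt(3) + sqrt(27 + 4096*sqrt(3)))^(1/3) + 3 + 8*3^(2/3)*(-3*sqrt(3) + sqrt(27 + 4096*sqrt(3)))^(1/3)) + 3*sqrt(2))/48)*cos(sqrt(3)*y*sqrt(-64*3^(5/6)/(-3*sqrt(3) + sqrt(27 + 4096*sqrt(3)))^(1/3) - 3 + 4*3^(2/3)*(-3*sqrt(3) + sqrt(27 + 4096*sqrt(3)))^(1/3) + 3*sqrt(3)/sqrt(-128*3^(5/6)/(-3*sqrt(3) + sqrt(27 + 4096*sqrt(3)))^(1/3) + 3 + 8*3^(2/3)*(-3*sqrt(3) + sqrt(27 + 4096*sqrt(3)))^(1/3)))/24) + C3*exp(y*(-2*sqrt(3)*sqrt(-4*3^(2/3)*(-3*sqrt(3) + sqrt(27 + 4096*sqrt(3)))^(1/3) + 3 + 64*3^(5/6)/(-3*sqrt(3) + sqrt(27 + 4096*sqrt(3)))^(1/3) + 3*sqrt(3)/sqrt(-128*3^(5/6)/(-3*sqrt(3) + sqrt(27 + 4096*sqrt(3)))^(1/3) + 3 + 8*3^(2/3)*(-3*sqrt(3) + sqrt(27 + 4096*sqrt(3)))^(1/3))) + sqrt(6)*sqrt(-128*3^(5/6)/(-3*sqrt(3) + sqrt(27 + 4096*sqrt(3)))^(1/3) + 3 + 8*3^(2/3)*(-3*sqrt(3) + sqrt(27 + 4096*sqrt(3)))^(1/3)) + 3*sqrt(2))/48) + C4*exp(y*(sqrt(6)*sqrt(-128*3^(5/6)/(-3*sqrt(3) + sqrt(27 + 4096*sqrt(3)))^(1/3) + 3 + 8*3^(2/3)*(-3*sqrt(3) + sqrt(27 + 4096*sqrt(3)))^(1/3)) + 3*sqrt(2) + 2*sqrt(3)*sqrt(-4*3^(2/3)*(-3*sqrt(3) + sqrt(27 + 4096*sqrt(3)))^(1/3) + 3 + 64*3^(5/6)/(-3*sqrt(3) + sqrt(27 + 4096*sqrt(3)))^(1/3) + 3*sqrt(3)/sqrt(-128*3^(5/6)/(-3*sqrt(3) + sqrt(27 + 4096*sqrt(3)))^(1/3) + 3 + 8*3^(2/3)*(-3*sqrt(3) + sqrt(27 + 4096*sqrt(3)))^(1/3))))/48)


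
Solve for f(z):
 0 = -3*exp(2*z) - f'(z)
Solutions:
 f(z) = C1 - 3*exp(2*z)/2


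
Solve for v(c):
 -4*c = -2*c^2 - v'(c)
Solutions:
 v(c) = C1 - 2*c^3/3 + 2*c^2


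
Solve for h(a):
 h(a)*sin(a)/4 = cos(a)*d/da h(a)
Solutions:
 h(a) = C1/cos(a)^(1/4)


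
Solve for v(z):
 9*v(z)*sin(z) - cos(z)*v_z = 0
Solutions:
 v(z) = C1/cos(z)^9


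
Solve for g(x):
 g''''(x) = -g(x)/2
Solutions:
 g(x) = (C1*sin(2^(1/4)*x/2) + C2*cos(2^(1/4)*x/2))*exp(-2^(1/4)*x/2) + (C3*sin(2^(1/4)*x/2) + C4*cos(2^(1/4)*x/2))*exp(2^(1/4)*x/2)


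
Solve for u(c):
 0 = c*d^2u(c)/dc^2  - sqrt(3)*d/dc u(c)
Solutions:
 u(c) = C1 + C2*c^(1 + sqrt(3))


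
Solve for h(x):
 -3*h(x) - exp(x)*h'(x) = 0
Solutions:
 h(x) = C1*exp(3*exp(-x))


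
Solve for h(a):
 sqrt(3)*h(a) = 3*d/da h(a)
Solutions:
 h(a) = C1*exp(sqrt(3)*a/3)


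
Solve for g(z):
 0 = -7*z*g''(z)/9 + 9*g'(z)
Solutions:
 g(z) = C1 + C2*z^(88/7)


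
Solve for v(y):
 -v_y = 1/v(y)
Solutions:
 v(y) = -sqrt(C1 - 2*y)
 v(y) = sqrt(C1 - 2*y)


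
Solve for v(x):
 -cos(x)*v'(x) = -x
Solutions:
 v(x) = C1 + Integral(x/cos(x), x)


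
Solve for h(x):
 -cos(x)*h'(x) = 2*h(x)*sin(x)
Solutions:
 h(x) = C1*cos(x)^2


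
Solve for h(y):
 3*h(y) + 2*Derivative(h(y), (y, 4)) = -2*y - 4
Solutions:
 h(y) = -2*y/3 + (C1*sin(6^(1/4)*y/2) + C2*cos(6^(1/4)*y/2))*exp(-6^(1/4)*y/2) + (C3*sin(6^(1/4)*y/2) + C4*cos(6^(1/4)*y/2))*exp(6^(1/4)*y/2) - 4/3


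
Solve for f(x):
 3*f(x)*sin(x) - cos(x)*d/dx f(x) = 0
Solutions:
 f(x) = C1/cos(x)^3


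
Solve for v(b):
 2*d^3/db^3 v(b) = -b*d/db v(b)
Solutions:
 v(b) = C1 + Integral(C2*airyai(-2^(2/3)*b/2) + C3*airybi(-2^(2/3)*b/2), b)


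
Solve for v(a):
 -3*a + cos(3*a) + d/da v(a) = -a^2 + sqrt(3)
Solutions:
 v(a) = C1 - a^3/3 + 3*a^2/2 + sqrt(3)*a - sin(3*a)/3


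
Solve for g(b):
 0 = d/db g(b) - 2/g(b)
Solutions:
 g(b) = -sqrt(C1 + 4*b)
 g(b) = sqrt(C1 + 4*b)


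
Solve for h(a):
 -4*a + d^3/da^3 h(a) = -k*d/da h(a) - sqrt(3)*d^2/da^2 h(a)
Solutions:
 h(a) = C1 + C2*exp(a*(sqrt(3 - 4*k) - sqrt(3))/2) + C3*exp(-a*(sqrt(3 - 4*k) + sqrt(3))/2) + 2*a^2/k - 4*sqrt(3)*a/k^2


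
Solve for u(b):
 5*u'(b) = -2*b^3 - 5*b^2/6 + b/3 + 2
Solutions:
 u(b) = C1 - b^4/10 - b^3/18 + b^2/30 + 2*b/5


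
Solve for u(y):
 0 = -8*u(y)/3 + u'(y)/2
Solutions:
 u(y) = C1*exp(16*y/3)


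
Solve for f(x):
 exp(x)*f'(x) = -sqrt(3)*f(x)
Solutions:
 f(x) = C1*exp(sqrt(3)*exp(-x))


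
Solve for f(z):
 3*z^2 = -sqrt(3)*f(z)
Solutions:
 f(z) = -sqrt(3)*z^2


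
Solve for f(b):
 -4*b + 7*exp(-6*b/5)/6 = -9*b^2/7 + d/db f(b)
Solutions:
 f(b) = C1 + 3*b^3/7 - 2*b^2 - 35*exp(-6*b/5)/36


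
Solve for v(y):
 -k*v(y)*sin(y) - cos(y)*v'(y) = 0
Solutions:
 v(y) = C1*exp(k*log(cos(y)))


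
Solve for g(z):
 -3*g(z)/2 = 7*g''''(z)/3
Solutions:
 g(z) = (C1*sin(2^(1/4)*sqrt(3)*7^(3/4)*z/14) + C2*cos(2^(1/4)*sqrt(3)*7^(3/4)*z/14))*exp(-2^(1/4)*sqrt(3)*7^(3/4)*z/14) + (C3*sin(2^(1/4)*sqrt(3)*7^(3/4)*z/14) + C4*cos(2^(1/4)*sqrt(3)*7^(3/4)*z/14))*exp(2^(1/4)*sqrt(3)*7^(3/4)*z/14)


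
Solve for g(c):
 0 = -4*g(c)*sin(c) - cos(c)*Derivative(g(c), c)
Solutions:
 g(c) = C1*cos(c)^4


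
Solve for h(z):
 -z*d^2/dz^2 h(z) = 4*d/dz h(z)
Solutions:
 h(z) = C1 + C2/z^3


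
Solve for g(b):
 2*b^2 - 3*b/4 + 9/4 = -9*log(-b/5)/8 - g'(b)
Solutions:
 g(b) = C1 - 2*b^3/3 + 3*b^2/8 - 9*b*log(-b)/8 + 9*b*(-1 + log(5))/8


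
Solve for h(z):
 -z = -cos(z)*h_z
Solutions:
 h(z) = C1 + Integral(z/cos(z), z)


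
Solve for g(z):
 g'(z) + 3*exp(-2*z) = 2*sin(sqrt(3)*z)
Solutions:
 g(z) = C1 - 2*sqrt(3)*cos(sqrt(3)*z)/3 + 3*exp(-2*z)/2


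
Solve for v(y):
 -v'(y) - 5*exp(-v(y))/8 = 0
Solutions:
 v(y) = log(C1 - 5*y/8)


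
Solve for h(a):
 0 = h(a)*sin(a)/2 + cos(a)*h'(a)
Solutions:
 h(a) = C1*sqrt(cos(a))


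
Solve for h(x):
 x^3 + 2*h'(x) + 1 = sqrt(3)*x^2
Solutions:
 h(x) = C1 - x^4/8 + sqrt(3)*x^3/6 - x/2


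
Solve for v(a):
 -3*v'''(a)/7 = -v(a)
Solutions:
 v(a) = C3*exp(3^(2/3)*7^(1/3)*a/3) + (C1*sin(3^(1/6)*7^(1/3)*a/2) + C2*cos(3^(1/6)*7^(1/3)*a/2))*exp(-3^(2/3)*7^(1/3)*a/6)


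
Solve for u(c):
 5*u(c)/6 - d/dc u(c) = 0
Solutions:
 u(c) = C1*exp(5*c/6)


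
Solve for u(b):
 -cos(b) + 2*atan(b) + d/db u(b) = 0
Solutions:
 u(b) = C1 - 2*b*atan(b) + log(b^2 + 1) + sin(b)


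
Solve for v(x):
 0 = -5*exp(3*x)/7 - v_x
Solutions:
 v(x) = C1 - 5*exp(3*x)/21


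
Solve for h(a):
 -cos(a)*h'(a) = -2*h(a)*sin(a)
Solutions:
 h(a) = C1/cos(a)^2


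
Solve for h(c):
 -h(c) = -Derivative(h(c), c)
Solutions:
 h(c) = C1*exp(c)


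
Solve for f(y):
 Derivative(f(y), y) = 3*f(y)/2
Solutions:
 f(y) = C1*exp(3*y/2)


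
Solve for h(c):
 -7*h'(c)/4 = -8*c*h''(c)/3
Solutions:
 h(c) = C1 + C2*c^(53/32)


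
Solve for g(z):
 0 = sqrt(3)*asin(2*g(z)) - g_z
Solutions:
 Integral(1/asin(2*_y), (_y, g(z))) = C1 + sqrt(3)*z


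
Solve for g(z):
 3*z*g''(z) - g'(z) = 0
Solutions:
 g(z) = C1 + C2*z^(4/3)


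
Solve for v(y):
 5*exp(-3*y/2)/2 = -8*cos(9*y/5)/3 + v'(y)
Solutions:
 v(y) = C1 + 40*sin(9*y/5)/27 - 5*exp(-3*y/2)/3


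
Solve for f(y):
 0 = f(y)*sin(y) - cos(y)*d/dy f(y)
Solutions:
 f(y) = C1/cos(y)


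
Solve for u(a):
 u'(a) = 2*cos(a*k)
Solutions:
 u(a) = C1 + 2*sin(a*k)/k


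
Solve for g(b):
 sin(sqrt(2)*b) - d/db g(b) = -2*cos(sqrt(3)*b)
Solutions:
 g(b) = C1 + 2*sqrt(3)*sin(sqrt(3)*b)/3 - sqrt(2)*cos(sqrt(2)*b)/2


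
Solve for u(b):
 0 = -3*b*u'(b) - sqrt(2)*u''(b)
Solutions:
 u(b) = C1 + C2*erf(2^(1/4)*sqrt(3)*b/2)


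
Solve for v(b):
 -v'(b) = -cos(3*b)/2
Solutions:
 v(b) = C1 + sin(3*b)/6


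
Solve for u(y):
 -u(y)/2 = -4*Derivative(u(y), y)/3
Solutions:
 u(y) = C1*exp(3*y/8)


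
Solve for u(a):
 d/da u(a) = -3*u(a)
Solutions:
 u(a) = C1*exp(-3*a)


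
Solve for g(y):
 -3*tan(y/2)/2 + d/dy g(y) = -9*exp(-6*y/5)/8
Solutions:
 g(y) = C1 + 3*log(tan(y/2)^2 + 1)/2 + 15*exp(-6*y/5)/16


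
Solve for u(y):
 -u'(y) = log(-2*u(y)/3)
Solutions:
 Integral(1/(log(-_y) - log(3) + log(2)), (_y, u(y))) = C1 - y


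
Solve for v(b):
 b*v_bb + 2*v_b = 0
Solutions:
 v(b) = C1 + C2/b


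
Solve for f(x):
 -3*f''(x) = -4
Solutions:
 f(x) = C1 + C2*x + 2*x^2/3


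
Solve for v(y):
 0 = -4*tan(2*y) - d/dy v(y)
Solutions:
 v(y) = C1 + 2*log(cos(2*y))


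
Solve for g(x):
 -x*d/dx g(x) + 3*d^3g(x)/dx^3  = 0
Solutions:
 g(x) = C1 + Integral(C2*airyai(3^(2/3)*x/3) + C3*airybi(3^(2/3)*x/3), x)


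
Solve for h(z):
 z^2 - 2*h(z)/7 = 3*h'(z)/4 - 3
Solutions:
 h(z) = C1*exp(-8*z/21) + 7*z^2/2 - 147*z/8 + 3759/64


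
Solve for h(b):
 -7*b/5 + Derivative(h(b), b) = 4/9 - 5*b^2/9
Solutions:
 h(b) = C1 - 5*b^3/27 + 7*b^2/10 + 4*b/9


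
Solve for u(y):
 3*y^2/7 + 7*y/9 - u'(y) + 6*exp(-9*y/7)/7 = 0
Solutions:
 u(y) = C1 + y^3/7 + 7*y^2/18 - 2*exp(-9*y/7)/3


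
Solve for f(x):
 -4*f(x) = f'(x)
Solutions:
 f(x) = C1*exp(-4*x)


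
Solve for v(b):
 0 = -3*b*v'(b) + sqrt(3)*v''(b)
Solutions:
 v(b) = C1 + C2*erfi(sqrt(2)*3^(1/4)*b/2)


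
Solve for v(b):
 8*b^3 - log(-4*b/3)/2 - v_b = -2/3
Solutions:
 v(b) = C1 + 2*b^4 - b*log(-b)/2 + b*(-log(2) + log(3)/2 + 7/6)


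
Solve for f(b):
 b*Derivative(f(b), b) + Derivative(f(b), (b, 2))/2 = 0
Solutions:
 f(b) = C1 + C2*erf(b)


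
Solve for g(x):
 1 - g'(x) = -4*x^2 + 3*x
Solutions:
 g(x) = C1 + 4*x^3/3 - 3*x^2/2 + x


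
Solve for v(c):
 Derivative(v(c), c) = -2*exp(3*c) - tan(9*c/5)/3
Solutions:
 v(c) = C1 - 2*exp(3*c)/3 + 5*log(cos(9*c/5))/27


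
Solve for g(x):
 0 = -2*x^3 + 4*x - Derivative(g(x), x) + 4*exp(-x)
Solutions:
 g(x) = C1 - x^4/2 + 2*x^2 - 4*exp(-x)


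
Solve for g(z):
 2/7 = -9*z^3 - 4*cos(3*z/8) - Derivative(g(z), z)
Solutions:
 g(z) = C1 - 9*z^4/4 - 2*z/7 - 32*sin(3*z/8)/3


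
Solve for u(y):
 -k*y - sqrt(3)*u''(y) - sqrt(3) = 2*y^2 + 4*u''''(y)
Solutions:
 u(y) = C1 + C2*y + C3*sin(3^(1/4)*y/2) + C4*cos(3^(1/4)*y/2) - sqrt(3)*k*y^3/18 - sqrt(3)*y^4/18 + 13*y^2/6


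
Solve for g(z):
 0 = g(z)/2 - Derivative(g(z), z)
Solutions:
 g(z) = C1*exp(z/2)


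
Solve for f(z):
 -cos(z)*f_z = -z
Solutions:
 f(z) = C1 + Integral(z/cos(z), z)


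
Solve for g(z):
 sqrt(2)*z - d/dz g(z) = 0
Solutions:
 g(z) = C1 + sqrt(2)*z^2/2


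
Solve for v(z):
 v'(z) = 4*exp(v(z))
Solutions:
 v(z) = log(-1/(C1 + 4*z))


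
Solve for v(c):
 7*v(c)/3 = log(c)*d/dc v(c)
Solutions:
 v(c) = C1*exp(7*li(c)/3)


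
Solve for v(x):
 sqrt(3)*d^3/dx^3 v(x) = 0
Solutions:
 v(x) = C1 + C2*x + C3*x^2


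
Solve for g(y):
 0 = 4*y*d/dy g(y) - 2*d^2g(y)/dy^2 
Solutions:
 g(y) = C1 + C2*erfi(y)


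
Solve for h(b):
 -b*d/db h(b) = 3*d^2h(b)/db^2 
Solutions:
 h(b) = C1 + C2*erf(sqrt(6)*b/6)


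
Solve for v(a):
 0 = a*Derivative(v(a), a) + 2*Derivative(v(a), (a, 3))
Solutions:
 v(a) = C1 + Integral(C2*airyai(-2^(2/3)*a/2) + C3*airybi(-2^(2/3)*a/2), a)


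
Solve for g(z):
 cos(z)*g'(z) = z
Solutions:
 g(z) = C1 + Integral(z/cos(z), z)


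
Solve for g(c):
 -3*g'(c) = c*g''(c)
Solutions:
 g(c) = C1 + C2/c^2


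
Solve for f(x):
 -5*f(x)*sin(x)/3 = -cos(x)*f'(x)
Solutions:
 f(x) = C1/cos(x)^(5/3)


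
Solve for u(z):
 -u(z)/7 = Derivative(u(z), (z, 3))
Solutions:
 u(z) = C3*exp(-7^(2/3)*z/7) + (C1*sin(sqrt(3)*7^(2/3)*z/14) + C2*cos(sqrt(3)*7^(2/3)*z/14))*exp(7^(2/3)*z/14)


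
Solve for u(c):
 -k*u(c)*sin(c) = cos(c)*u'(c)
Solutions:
 u(c) = C1*exp(k*log(cos(c)))


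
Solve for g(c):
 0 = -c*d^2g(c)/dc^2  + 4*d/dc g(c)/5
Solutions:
 g(c) = C1 + C2*c^(9/5)


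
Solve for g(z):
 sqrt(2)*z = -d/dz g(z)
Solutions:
 g(z) = C1 - sqrt(2)*z^2/2


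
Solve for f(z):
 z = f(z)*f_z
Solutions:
 f(z) = -sqrt(C1 + z^2)
 f(z) = sqrt(C1 + z^2)


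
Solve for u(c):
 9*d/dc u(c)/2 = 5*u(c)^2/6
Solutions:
 u(c) = -27/(C1 + 5*c)


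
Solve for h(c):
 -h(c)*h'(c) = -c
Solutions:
 h(c) = -sqrt(C1 + c^2)
 h(c) = sqrt(C1 + c^2)


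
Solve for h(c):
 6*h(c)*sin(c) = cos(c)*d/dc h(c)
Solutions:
 h(c) = C1/cos(c)^6


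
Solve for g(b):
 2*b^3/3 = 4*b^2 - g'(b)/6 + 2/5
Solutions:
 g(b) = C1 - b^4 + 8*b^3 + 12*b/5


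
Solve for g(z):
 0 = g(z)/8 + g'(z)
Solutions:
 g(z) = C1*exp(-z/8)


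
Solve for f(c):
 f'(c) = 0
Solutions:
 f(c) = C1


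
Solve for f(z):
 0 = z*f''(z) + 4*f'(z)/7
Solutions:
 f(z) = C1 + C2*z^(3/7)


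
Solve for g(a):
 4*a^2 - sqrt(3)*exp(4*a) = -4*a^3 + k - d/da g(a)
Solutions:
 g(a) = C1 - a^4 - 4*a^3/3 + a*k + sqrt(3)*exp(4*a)/4


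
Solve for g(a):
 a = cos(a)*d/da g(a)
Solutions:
 g(a) = C1 + Integral(a/cos(a), a)


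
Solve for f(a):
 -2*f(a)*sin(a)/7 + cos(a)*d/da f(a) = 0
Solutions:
 f(a) = C1/cos(a)^(2/7)


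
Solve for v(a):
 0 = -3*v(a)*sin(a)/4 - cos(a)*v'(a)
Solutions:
 v(a) = C1*cos(a)^(3/4)


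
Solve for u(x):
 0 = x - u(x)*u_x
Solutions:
 u(x) = -sqrt(C1 + x^2)
 u(x) = sqrt(C1 + x^2)


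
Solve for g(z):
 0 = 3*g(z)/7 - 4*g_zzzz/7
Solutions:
 g(z) = C1*exp(-sqrt(2)*3^(1/4)*z/2) + C2*exp(sqrt(2)*3^(1/4)*z/2) + C3*sin(sqrt(2)*3^(1/4)*z/2) + C4*cos(sqrt(2)*3^(1/4)*z/2)


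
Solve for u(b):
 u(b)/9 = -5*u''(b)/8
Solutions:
 u(b) = C1*sin(2*sqrt(10)*b/15) + C2*cos(2*sqrt(10)*b/15)


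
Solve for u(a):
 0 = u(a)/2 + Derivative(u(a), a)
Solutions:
 u(a) = C1*exp(-a/2)


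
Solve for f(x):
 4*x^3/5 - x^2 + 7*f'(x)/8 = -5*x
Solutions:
 f(x) = C1 - 8*x^4/35 + 8*x^3/21 - 20*x^2/7


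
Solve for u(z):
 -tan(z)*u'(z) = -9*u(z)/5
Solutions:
 u(z) = C1*sin(z)^(9/5)


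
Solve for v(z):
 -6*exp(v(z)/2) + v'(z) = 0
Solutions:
 v(z) = 2*log(-1/(C1 + 6*z)) + 2*log(2)


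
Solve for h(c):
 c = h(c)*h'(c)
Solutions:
 h(c) = -sqrt(C1 + c^2)
 h(c) = sqrt(C1 + c^2)


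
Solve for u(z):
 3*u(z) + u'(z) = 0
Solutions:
 u(z) = C1*exp(-3*z)


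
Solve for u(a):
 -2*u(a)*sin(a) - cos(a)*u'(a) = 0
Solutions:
 u(a) = C1*cos(a)^2


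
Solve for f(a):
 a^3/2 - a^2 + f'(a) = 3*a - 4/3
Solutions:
 f(a) = C1 - a^4/8 + a^3/3 + 3*a^2/2 - 4*a/3


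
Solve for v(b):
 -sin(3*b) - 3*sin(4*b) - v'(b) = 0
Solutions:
 v(b) = C1 + cos(3*b)/3 + 3*cos(4*b)/4


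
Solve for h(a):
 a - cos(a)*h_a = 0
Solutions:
 h(a) = C1 + Integral(a/cos(a), a)


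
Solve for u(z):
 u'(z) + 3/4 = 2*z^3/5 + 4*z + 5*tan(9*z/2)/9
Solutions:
 u(z) = C1 + z^4/10 + 2*z^2 - 3*z/4 - 10*log(cos(9*z/2))/81


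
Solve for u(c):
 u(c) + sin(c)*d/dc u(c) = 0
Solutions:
 u(c) = C1*sqrt(cos(c) + 1)/sqrt(cos(c) - 1)


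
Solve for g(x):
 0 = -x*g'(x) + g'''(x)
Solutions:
 g(x) = C1 + Integral(C2*airyai(x) + C3*airybi(x), x)


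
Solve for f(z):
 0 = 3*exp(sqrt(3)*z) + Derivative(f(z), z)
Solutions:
 f(z) = C1 - sqrt(3)*exp(sqrt(3)*z)


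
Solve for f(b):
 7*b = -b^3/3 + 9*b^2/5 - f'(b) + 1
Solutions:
 f(b) = C1 - b^4/12 + 3*b^3/5 - 7*b^2/2 + b


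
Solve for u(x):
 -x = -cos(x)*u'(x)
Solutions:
 u(x) = C1 + Integral(x/cos(x), x)


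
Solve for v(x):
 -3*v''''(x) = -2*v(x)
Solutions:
 v(x) = C1*exp(-2^(1/4)*3^(3/4)*x/3) + C2*exp(2^(1/4)*3^(3/4)*x/3) + C3*sin(2^(1/4)*3^(3/4)*x/3) + C4*cos(2^(1/4)*3^(3/4)*x/3)


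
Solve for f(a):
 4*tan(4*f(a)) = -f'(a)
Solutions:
 f(a) = -asin(C1*exp(-16*a))/4 + pi/4
 f(a) = asin(C1*exp(-16*a))/4


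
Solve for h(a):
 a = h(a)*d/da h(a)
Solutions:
 h(a) = -sqrt(C1 + a^2)
 h(a) = sqrt(C1 + a^2)


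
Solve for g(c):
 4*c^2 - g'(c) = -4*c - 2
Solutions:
 g(c) = C1 + 4*c^3/3 + 2*c^2 + 2*c


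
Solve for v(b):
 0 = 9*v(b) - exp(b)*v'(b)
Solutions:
 v(b) = C1*exp(-9*exp(-b))


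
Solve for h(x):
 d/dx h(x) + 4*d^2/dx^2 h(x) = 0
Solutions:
 h(x) = C1 + C2*exp(-x/4)


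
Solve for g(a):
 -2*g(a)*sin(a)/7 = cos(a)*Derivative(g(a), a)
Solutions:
 g(a) = C1*cos(a)^(2/7)


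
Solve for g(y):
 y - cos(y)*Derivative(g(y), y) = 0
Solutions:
 g(y) = C1 + Integral(y/cos(y), y)


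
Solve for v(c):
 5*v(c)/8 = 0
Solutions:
 v(c) = 0


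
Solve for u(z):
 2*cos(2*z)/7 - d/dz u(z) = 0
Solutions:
 u(z) = C1 + sin(2*z)/7


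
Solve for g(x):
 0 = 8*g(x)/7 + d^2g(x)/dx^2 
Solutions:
 g(x) = C1*sin(2*sqrt(14)*x/7) + C2*cos(2*sqrt(14)*x/7)


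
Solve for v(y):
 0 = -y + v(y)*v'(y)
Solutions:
 v(y) = -sqrt(C1 + y^2)
 v(y) = sqrt(C1 + y^2)


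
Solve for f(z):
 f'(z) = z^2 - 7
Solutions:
 f(z) = C1 + z^3/3 - 7*z


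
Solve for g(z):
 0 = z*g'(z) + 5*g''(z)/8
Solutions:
 g(z) = C1 + C2*erf(2*sqrt(5)*z/5)


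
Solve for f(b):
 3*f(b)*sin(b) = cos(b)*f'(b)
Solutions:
 f(b) = C1/cos(b)^3


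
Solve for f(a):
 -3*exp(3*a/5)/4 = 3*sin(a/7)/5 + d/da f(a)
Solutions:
 f(a) = C1 - 5*exp(3*a/5)/4 + 21*cos(a/7)/5


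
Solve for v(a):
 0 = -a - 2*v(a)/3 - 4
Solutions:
 v(a) = -3*a/2 - 6


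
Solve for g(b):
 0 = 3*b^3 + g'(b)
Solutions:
 g(b) = C1 - 3*b^4/4


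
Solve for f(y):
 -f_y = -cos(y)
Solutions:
 f(y) = C1 + sin(y)


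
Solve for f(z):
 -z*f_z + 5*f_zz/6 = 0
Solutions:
 f(z) = C1 + C2*erfi(sqrt(15)*z/5)


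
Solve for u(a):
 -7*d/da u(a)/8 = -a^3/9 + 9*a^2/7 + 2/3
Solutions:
 u(a) = C1 + 2*a^4/63 - 24*a^3/49 - 16*a/21


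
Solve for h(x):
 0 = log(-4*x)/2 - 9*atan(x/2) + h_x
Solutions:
 h(x) = C1 - x*log(-x)/2 + 9*x*atan(x/2) - x*log(2) + x/2 - 9*log(x^2 + 4)


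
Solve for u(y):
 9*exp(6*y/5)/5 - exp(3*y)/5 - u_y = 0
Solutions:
 u(y) = C1 + 3*exp(6*y/5)/2 - exp(3*y)/15


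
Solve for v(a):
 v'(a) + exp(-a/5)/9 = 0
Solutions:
 v(a) = C1 + 5*exp(-a/5)/9


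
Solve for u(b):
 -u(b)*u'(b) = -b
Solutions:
 u(b) = -sqrt(C1 + b^2)
 u(b) = sqrt(C1 + b^2)


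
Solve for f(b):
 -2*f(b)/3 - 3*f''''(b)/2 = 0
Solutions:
 f(b) = (C1*sin(sqrt(3)*b/3) + C2*cos(sqrt(3)*b/3))*exp(-sqrt(3)*b/3) + (C3*sin(sqrt(3)*b/3) + C4*cos(sqrt(3)*b/3))*exp(sqrt(3)*b/3)


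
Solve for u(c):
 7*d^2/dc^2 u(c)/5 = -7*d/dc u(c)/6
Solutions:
 u(c) = C1 + C2*exp(-5*c/6)


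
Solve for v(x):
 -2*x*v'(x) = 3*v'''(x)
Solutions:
 v(x) = C1 + Integral(C2*airyai(-2^(1/3)*3^(2/3)*x/3) + C3*airybi(-2^(1/3)*3^(2/3)*x/3), x)


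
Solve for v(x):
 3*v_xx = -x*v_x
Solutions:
 v(x) = C1 + C2*erf(sqrt(6)*x/6)


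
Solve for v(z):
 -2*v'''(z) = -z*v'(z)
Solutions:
 v(z) = C1 + Integral(C2*airyai(2^(2/3)*z/2) + C3*airybi(2^(2/3)*z/2), z)


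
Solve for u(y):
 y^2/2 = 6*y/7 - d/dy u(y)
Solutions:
 u(y) = C1 - y^3/6 + 3*y^2/7


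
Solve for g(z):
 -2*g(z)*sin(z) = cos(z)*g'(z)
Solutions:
 g(z) = C1*cos(z)^2


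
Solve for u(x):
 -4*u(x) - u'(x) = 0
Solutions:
 u(x) = C1*exp(-4*x)


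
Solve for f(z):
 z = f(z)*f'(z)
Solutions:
 f(z) = -sqrt(C1 + z^2)
 f(z) = sqrt(C1 + z^2)


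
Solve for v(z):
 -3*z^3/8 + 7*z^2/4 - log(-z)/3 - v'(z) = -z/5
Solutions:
 v(z) = C1 - 3*z^4/32 + 7*z^3/12 + z^2/10 - z*log(-z)/3 + z/3


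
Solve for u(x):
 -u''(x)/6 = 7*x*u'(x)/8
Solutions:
 u(x) = C1 + C2*erf(sqrt(42)*x/4)


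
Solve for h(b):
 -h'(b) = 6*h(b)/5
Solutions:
 h(b) = C1*exp(-6*b/5)


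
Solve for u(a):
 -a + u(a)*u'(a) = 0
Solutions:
 u(a) = -sqrt(C1 + a^2)
 u(a) = sqrt(C1 + a^2)


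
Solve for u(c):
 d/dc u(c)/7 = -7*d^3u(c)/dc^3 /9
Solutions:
 u(c) = C1 + C2*sin(3*c/7) + C3*cos(3*c/7)


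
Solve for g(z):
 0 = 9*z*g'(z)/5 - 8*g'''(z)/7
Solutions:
 g(z) = C1 + Integral(C2*airyai(5^(2/3)*63^(1/3)*z/10) + C3*airybi(5^(2/3)*63^(1/3)*z/10), z)


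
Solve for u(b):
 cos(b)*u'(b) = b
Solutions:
 u(b) = C1 + Integral(b/cos(b), b)


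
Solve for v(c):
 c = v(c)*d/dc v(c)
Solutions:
 v(c) = -sqrt(C1 + c^2)
 v(c) = sqrt(C1 + c^2)


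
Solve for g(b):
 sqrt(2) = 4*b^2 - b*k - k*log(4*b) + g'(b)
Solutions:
 g(b) = C1 - 4*b^3/3 + b^2*k/2 + b*k*log(b) - b*k + b*k*log(4) + sqrt(2)*b


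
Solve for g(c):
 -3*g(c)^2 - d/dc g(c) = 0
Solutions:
 g(c) = 1/(C1 + 3*c)


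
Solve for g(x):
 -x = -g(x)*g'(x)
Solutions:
 g(x) = -sqrt(C1 + x^2)
 g(x) = sqrt(C1 + x^2)


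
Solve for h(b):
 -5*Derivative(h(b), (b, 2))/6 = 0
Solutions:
 h(b) = C1 + C2*b


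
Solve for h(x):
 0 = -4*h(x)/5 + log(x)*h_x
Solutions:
 h(x) = C1*exp(4*li(x)/5)


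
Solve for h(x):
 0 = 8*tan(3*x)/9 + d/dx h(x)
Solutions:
 h(x) = C1 + 8*log(cos(3*x))/27


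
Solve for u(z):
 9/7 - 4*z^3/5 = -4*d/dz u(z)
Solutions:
 u(z) = C1 + z^4/20 - 9*z/28


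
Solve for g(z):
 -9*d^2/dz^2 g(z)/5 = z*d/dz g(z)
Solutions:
 g(z) = C1 + C2*erf(sqrt(10)*z/6)


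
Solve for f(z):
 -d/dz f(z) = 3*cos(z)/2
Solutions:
 f(z) = C1 - 3*sin(z)/2


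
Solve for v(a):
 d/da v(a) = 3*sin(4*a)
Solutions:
 v(a) = C1 - 3*cos(4*a)/4


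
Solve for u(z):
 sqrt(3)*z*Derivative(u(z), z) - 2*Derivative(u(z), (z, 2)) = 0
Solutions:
 u(z) = C1 + C2*erfi(3^(1/4)*z/2)


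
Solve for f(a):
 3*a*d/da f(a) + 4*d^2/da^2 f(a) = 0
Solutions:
 f(a) = C1 + C2*erf(sqrt(6)*a/4)


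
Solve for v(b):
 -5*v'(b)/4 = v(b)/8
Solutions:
 v(b) = C1*exp(-b/10)


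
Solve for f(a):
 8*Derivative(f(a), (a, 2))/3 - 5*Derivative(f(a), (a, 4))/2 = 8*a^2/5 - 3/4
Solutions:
 f(a) = C1 + C2*a + C3*exp(-4*sqrt(15)*a/15) + C4*exp(4*sqrt(15)*a/15) + a^4/20 + 27*a^2/64


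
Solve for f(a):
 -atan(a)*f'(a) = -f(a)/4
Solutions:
 f(a) = C1*exp(Integral(1/atan(a), a)/4)


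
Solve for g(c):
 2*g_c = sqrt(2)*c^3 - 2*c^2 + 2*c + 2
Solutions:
 g(c) = C1 + sqrt(2)*c^4/8 - c^3/3 + c^2/2 + c


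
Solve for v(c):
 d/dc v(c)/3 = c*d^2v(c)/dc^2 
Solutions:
 v(c) = C1 + C2*c^(4/3)


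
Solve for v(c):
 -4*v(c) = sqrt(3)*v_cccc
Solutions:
 v(c) = (C1*sin(3^(7/8)*c/3) + C2*cos(3^(7/8)*c/3))*exp(-3^(7/8)*c/3) + (C3*sin(3^(7/8)*c/3) + C4*cos(3^(7/8)*c/3))*exp(3^(7/8)*c/3)


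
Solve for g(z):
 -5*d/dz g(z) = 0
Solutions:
 g(z) = C1


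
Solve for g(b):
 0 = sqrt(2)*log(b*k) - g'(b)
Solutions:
 g(b) = C1 + sqrt(2)*b*log(b*k) - sqrt(2)*b


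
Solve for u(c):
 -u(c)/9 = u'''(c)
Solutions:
 u(c) = C3*exp(-3^(1/3)*c/3) + (C1*sin(3^(5/6)*c/6) + C2*cos(3^(5/6)*c/6))*exp(3^(1/3)*c/6)


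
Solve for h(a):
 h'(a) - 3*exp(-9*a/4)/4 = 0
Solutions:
 h(a) = C1 - exp(-9*a/4)/3


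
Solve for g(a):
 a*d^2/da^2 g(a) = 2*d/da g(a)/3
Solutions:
 g(a) = C1 + C2*a^(5/3)


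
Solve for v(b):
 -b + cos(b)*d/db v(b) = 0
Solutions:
 v(b) = C1 + Integral(b/cos(b), b)


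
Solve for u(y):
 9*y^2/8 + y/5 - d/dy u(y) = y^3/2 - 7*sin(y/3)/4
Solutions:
 u(y) = C1 - y^4/8 + 3*y^3/8 + y^2/10 - 21*cos(y/3)/4


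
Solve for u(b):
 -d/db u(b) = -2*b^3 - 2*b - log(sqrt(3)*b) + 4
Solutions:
 u(b) = C1 + b^4/2 + b^2 + b*log(b) - 5*b + b*log(3)/2


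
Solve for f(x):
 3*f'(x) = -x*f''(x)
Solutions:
 f(x) = C1 + C2/x^2


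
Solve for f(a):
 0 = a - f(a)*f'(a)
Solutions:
 f(a) = -sqrt(C1 + a^2)
 f(a) = sqrt(C1 + a^2)


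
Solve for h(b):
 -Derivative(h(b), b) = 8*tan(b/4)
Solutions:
 h(b) = C1 + 32*log(cos(b/4))


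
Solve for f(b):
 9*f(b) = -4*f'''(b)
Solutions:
 f(b) = C3*exp(-2^(1/3)*3^(2/3)*b/2) + (C1*sin(3*2^(1/3)*3^(1/6)*b/4) + C2*cos(3*2^(1/3)*3^(1/6)*b/4))*exp(2^(1/3)*3^(2/3)*b/4)


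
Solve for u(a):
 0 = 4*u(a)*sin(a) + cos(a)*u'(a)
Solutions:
 u(a) = C1*cos(a)^4


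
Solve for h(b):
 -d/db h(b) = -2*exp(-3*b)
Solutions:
 h(b) = C1 - 2*exp(-3*b)/3


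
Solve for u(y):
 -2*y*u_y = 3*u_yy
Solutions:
 u(y) = C1 + C2*erf(sqrt(3)*y/3)


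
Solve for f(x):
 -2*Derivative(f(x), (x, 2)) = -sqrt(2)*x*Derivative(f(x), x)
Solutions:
 f(x) = C1 + C2*erfi(2^(1/4)*x/2)


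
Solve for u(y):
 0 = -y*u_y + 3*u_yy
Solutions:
 u(y) = C1 + C2*erfi(sqrt(6)*y/6)


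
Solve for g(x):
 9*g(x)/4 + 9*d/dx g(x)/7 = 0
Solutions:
 g(x) = C1*exp(-7*x/4)


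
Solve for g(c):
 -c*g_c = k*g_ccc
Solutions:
 g(c) = C1 + Integral(C2*airyai(c*(-1/k)^(1/3)) + C3*airybi(c*(-1/k)^(1/3)), c)


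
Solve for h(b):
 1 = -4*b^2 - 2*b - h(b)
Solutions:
 h(b) = -4*b^2 - 2*b - 1


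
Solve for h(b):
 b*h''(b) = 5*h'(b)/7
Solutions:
 h(b) = C1 + C2*b^(12/7)


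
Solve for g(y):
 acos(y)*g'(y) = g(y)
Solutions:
 g(y) = C1*exp(Integral(1/acos(y), y))


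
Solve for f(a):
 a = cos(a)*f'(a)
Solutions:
 f(a) = C1 + Integral(a/cos(a), a)


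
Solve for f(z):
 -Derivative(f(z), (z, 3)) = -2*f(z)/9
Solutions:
 f(z) = C3*exp(6^(1/3)*z/3) + (C1*sin(2^(1/3)*3^(5/6)*z/6) + C2*cos(2^(1/3)*3^(5/6)*z/6))*exp(-6^(1/3)*z/6)


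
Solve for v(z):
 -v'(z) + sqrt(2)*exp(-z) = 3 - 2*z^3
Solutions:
 v(z) = C1 + z^4/2 - 3*z - sqrt(2)*exp(-z)


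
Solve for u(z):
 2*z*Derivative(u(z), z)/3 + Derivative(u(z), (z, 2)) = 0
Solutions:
 u(z) = C1 + C2*erf(sqrt(3)*z/3)


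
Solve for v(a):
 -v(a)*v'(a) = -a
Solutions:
 v(a) = -sqrt(C1 + a^2)
 v(a) = sqrt(C1 + a^2)


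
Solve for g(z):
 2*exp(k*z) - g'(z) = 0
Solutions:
 g(z) = C1 + 2*exp(k*z)/k


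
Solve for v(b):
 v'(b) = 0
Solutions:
 v(b) = C1


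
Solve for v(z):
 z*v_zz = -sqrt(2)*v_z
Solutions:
 v(z) = C1 + C2*z^(1 - sqrt(2))


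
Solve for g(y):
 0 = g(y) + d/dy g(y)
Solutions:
 g(y) = C1*exp(-y)


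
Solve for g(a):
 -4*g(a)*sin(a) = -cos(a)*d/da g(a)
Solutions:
 g(a) = C1/cos(a)^4


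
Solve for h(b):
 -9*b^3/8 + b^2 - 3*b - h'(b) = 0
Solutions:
 h(b) = C1 - 9*b^4/32 + b^3/3 - 3*b^2/2


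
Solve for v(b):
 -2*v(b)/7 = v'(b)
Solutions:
 v(b) = C1*exp(-2*b/7)


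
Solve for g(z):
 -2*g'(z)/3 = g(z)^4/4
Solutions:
 g(z) = (-3^(2/3)/3 - 3^(1/6)*I)*(1/(C1 + 3*z))^(1/3)
 g(z) = (-3^(2/3)/3 + 3^(1/6)*I)*(1/(C1 + 3*z))^(1/3)
 g(z) = 2*(1/(C1 + 9*z))^(1/3)


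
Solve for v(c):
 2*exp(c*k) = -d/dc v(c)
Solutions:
 v(c) = C1 - 2*exp(c*k)/k


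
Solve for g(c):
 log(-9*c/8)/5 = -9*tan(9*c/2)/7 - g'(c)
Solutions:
 g(c) = C1 - c*log(-c)/5 - c*log(3) + c/5 + 3*c*log(6)/5 + 2*log(cos(9*c/2))/7


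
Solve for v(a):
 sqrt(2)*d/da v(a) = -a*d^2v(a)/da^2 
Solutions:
 v(a) = C1 + C2*a^(1 - sqrt(2))


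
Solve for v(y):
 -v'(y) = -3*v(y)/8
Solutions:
 v(y) = C1*exp(3*y/8)


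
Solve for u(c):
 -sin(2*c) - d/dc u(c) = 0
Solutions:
 u(c) = C1 + cos(2*c)/2


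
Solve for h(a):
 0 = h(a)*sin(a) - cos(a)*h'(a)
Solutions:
 h(a) = C1/cos(a)


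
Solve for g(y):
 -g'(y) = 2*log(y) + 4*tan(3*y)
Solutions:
 g(y) = C1 - 2*y*log(y) + 2*y + 4*log(cos(3*y))/3


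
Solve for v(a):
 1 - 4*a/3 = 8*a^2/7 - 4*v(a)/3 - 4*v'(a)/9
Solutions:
 v(a) = C1*exp(-3*a) + 6*a^2/7 + 3*a/7 - 25/28


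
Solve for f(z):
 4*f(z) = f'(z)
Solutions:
 f(z) = C1*exp(4*z)


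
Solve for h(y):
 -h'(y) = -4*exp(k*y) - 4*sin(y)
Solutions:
 h(y) = C1 - 4*cos(y) + 4*exp(k*y)/k


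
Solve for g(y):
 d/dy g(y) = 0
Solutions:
 g(y) = C1


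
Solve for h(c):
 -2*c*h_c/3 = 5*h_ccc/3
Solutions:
 h(c) = C1 + Integral(C2*airyai(-2^(1/3)*5^(2/3)*c/5) + C3*airybi(-2^(1/3)*5^(2/3)*c/5), c)


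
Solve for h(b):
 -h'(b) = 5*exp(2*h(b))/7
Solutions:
 h(b) = log(-sqrt(1/(C1 + 5*b))) - log(2) + log(14)/2
 h(b) = log(1/(C1 + 5*b))/2 - log(2) + log(14)/2


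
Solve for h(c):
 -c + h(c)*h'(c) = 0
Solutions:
 h(c) = -sqrt(C1 + c^2)
 h(c) = sqrt(C1 + c^2)


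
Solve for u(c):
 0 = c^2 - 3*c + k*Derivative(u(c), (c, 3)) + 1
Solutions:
 u(c) = C1 + C2*c + C3*c^2 - c^5/(60*k) + c^4/(8*k) - c^3/(6*k)


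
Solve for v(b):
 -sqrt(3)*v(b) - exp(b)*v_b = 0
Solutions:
 v(b) = C1*exp(sqrt(3)*exp(-b))


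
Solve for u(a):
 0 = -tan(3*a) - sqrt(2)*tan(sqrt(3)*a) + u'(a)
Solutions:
 u(a) = C1 - log(cos(3*a))/3 - sqrt(6)*log(cos(sqrt(3)*a))/3


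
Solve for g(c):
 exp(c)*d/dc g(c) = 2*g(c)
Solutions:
 g(c) = C1*exp(-2*exp(-c))


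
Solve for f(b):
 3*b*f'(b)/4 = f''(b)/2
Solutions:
 f(b) = C1 + C2*erfi(sqrt(3)*b/2)


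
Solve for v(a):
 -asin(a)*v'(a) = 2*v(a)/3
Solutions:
 v(a) = C1*exp(-2*Integral(1/asin(a), a)/3)


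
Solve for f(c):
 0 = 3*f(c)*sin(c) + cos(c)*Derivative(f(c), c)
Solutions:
 f(c) = C1*cos(c)^3


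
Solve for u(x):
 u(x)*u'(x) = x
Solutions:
 u(x) = -sqrt(C1 + x^2)
 u(x) = sqrt(C1 + x^2)


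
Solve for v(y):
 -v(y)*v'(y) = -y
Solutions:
 v(y) = -sqrt(C1 + y^2)
 v(y) = sqrt(C1 + y^2)


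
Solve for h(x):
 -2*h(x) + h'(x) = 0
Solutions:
 h(x) = C1*exp(2*x)


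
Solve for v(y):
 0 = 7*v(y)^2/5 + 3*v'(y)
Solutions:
 v(y) = 15/(C1 + 7*y)


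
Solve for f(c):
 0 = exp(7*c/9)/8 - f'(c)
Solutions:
 f(c) = C1 + 9*exp(7*c/9)/56


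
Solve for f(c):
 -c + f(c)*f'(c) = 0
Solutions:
 f(c) = -sqrt(C1 + c^2)
 f(c) = sqrt(C1 + c^2)


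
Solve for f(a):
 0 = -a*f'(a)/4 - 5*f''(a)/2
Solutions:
 f(a) = C1 + C2*erf(sqrt(5)*a/10)


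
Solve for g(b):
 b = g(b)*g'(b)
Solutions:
 g(b) = -sqrt(C1 + b^2)
 g(b) = sqrt(C1 + b^2)


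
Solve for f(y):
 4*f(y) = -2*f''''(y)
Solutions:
 f(y) = (C1*sin(2^(3/4)*y/2) + C2*cos(2^(3/4)*y/2))*exp(-2^(3/4)*y/2) + (C3*sin(2^(3/4)*y/2) + C4*cos(2^(3/4)*y/2))*exp(2^(3/4)*y/2)


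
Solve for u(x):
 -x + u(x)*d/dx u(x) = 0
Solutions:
 u(x) = -sqrt(C1 + x^2)
 u(x) = sqrt(C1 + x^2)


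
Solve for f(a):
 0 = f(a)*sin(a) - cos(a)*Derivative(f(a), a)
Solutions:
 f(a) = C1/cos(a)


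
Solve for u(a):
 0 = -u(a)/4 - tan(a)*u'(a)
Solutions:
 u(a) = C1/sin(a)^(1/4)


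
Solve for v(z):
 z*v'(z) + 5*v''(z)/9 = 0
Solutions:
 v(z) = C1 + C2*erf(3*sqrt(10)*z/10)


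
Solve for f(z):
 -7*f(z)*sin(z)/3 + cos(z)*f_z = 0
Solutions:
 f(z) = C1/cos(z)^(7/3)


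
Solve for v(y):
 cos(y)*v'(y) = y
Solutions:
 v(y) = C1 + Integral(y/cos(y), y)


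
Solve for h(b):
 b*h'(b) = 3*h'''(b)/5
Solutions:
 h(b) = C1 + Integral(C2*airyai(3^(2/3)*5^(1/3)*b/3) + C3*airybi(3^(2/3)*5^(1/3)*b/3), b)


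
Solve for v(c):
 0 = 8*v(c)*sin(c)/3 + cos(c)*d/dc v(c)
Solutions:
 v(c) = C1*cos(c)^(8/3)


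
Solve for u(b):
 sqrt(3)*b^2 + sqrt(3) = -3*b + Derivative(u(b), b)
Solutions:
 u(b) = C1 + sqrt(3)*b^3/3 + 3*b^2/2 + sqrt(3)*b


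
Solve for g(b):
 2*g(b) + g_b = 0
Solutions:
 g(b) = C1*exp(-2*b)


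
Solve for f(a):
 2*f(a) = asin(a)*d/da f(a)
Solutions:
 f(a) = C1*exp(2*Integral(1/asin(a), a))


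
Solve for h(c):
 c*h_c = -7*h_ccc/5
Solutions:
 h(c) = C1 + Integral(C2*airyai(-5^(1/3)*7^(2/3)*c/7) + C3*airybi(-5^(1/3)*7^(2/3)*c/7), c)


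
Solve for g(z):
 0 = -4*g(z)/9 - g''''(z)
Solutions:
 g(z) = (C1*sin(sqrt(3)*z/3) + C2*cos(sqrt(3)*z/3))*exp(-sqrt(3)*z/3) + (C3*sin(sqrt(3)*z/3) + C4*cos(sqrt(3)*z/3))*exp(sqrt(3)*z/3)


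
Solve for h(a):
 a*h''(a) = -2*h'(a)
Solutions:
 h(a) = C1 + C2/a


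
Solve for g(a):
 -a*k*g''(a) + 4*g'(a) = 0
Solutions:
 g(a) = C1 + a^(((re(k) + 4)*re(k) + im(k)^2)/(re(k)^2 + im(k)^2))*(C2*sin(4*log(a)*Abs(im(k))/(re(k)^2 + im(k)^2)) + C3*cos(4*log(a)*im(k)/(re(k)^2 + im(k)^2)))


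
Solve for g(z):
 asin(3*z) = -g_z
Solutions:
 g(z) = C1 - z*asin(3*z) - sqrt(1 - 9*z^2)/3


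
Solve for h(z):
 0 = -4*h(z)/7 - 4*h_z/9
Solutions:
 h(z) = C1*exp(-9*z/7)


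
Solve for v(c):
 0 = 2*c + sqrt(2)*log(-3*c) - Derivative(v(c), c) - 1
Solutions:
 v(c) = C1 + c^2 + sqrt(2)*c*log(-c) + c*(-sqrt(2) - 1 + sqrt(2)*log(3))


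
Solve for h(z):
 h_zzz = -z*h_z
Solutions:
 h(z) = C1 + Integral(C2*airyai(-z) + C3*airybi(-z), z)


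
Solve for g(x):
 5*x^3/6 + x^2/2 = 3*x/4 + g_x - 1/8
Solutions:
 g(x) = C1 + 5*x^4/24 + x^3/6 - 3*x^2/8 + x/8


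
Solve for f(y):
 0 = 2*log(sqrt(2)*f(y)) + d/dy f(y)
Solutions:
 Integral(1/(2*log(_y) + log(2)), (_y, f(y))) = C1 - y


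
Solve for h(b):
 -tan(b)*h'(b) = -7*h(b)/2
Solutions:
 h(b) = C1*sin(b)^(7/2)


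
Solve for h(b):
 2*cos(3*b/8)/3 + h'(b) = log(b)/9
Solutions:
 h(b) = C1 + b*log(b)/9 - b/9 - 16*sin(3*b/8)/9


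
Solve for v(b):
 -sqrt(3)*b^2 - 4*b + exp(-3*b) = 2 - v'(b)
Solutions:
 v(b) = C1 + sqrt(3)*b^3/3 + 2*b^2 + 2*b + exp(-3*b)/3


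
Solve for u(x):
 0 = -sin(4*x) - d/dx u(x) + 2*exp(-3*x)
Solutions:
 u(x) = C1 + cos(4*x)/4 - 2*exp(-3*x)/3


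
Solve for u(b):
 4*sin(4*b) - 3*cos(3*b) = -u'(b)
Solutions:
 u(b) = C1 + sin(3*b) + cos(4*b)


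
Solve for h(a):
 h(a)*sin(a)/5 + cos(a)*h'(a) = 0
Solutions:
 h(a) = C1*cos(a)^(1/5)


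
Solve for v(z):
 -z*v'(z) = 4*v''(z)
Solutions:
 v(z) = C1 + C2*erf(sqrt(2)*z/4)


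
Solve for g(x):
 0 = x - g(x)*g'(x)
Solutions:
 g(x) = -sqrt(C1 + x^2)
 g(x) = sqrt(C1 + x^2)


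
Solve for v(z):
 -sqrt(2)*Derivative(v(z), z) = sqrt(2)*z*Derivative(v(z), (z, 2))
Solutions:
 v(z) = C1 + C2*log(z)


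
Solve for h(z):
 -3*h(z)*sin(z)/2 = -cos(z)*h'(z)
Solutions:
 h(z) = C1/cos(z)^(3/2)


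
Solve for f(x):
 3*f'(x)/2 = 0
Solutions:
 f(x) = C1


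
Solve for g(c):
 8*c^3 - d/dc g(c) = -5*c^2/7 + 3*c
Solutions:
 g(c) = C1 + 2*c^4 + 5*c^3/21 - 3*c^2/2


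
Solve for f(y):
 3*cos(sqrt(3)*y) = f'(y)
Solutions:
 f(y) = C1 + sqrt(3)*sin(sqrt(3)*y)


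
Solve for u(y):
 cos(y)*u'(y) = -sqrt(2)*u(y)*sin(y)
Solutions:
 u(y) = C1*cos(y)^(sqrt(2))


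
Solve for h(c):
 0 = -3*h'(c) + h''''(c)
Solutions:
 h(c) = C1 + C4*exp(3^(1/3)*c) + (C2*sin(3^(5/6)*c/2) + C3*cos(3^(5/6)*c/2))*exp(-3^(1/3)*c/2)


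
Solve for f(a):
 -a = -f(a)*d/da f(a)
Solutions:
 f(a) = -sqrt(C1 + a^2)
 f(a) = sqrt(C1 + a^2)


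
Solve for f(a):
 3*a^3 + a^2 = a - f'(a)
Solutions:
 f(a) = C1 - 3*a^4/4 - a^3/3 + a^2/2


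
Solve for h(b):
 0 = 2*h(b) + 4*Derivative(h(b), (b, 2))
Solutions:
 h(b) = C1*sin(sqrt(2)*b/2) + C2*cos(sqrt(2)*b/2)


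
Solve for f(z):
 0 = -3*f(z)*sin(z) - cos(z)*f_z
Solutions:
 f(z) = C1*cos(z)^3


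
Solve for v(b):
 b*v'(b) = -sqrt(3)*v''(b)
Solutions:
 v(b) = C1 + C2*erf(sqrt(2)*3^(3/4)*b/6)


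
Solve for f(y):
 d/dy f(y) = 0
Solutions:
 f(y) = C1


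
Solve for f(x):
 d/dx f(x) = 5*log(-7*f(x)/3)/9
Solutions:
 -9*Integral(1/(log(-_y) - log(3) + log(7)), (_y, f(x)))/5 = C1 - x


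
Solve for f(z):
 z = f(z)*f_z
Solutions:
 f(z) = -sqrt(C1 + z^2)
 f(z) = sqrt(C1 + z^2)


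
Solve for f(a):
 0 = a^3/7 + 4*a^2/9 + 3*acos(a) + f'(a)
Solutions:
 f(a) = C1 - a^4/28 - 4*a^3/27 - 3*a*acos(a) + 3*sqrt(1 - a^2)


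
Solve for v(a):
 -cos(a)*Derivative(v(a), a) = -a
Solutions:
 v(a) = C1 + Integral(a/cos(a), a)


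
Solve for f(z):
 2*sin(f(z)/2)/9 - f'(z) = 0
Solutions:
 -2*z/9 + log(cos(f(z)/2) - 1) - log(cos(f(z)/2) + 1) = C1


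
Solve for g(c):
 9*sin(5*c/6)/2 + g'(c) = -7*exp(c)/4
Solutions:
 g(c) = C1 - 7*exp(c)/4 + 27*cos(5*c/6)/5


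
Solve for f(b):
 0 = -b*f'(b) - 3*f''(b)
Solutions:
 f(b) = C1 + C2*erf(sqrt(6)*b/6)


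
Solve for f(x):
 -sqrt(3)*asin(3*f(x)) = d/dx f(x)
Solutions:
 Integral(1/asin(3*_y), (_y, f(x))) = C1 - sqrt(3)*x


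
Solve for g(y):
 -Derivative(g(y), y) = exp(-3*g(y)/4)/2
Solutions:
 g(y) = 4*log(C1 - 3*y/8)/3
 g(y) = 4*log((-3^(1/3) - 3^(5/6)*I)*(C1 - y)^(1/3)/4)
 g(y) = 4*log((-3^(1/3) + 3^(5/6)*I)*(C1 - y)^(1/3)/4)


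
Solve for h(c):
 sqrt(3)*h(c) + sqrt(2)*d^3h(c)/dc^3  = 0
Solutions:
 h(c) = C3*exp(-2^(5/6)*3^(1/6)*c/2) + (C1*sin(2^(5/6)*3^(2/3)*c/4) + C2*cos(2^(5/6)*3^(2/3)*c/4))*exp(2^(5/6)*3^(1/6)*c/4)


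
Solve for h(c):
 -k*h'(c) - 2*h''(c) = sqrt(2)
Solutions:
 h(c) = C1 + C2*exp(-c*k/2) - sqrt(2)*c/k


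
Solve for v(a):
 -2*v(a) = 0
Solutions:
 v(a) = 0


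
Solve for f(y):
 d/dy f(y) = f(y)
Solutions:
 f(y) = C1*exp(y)


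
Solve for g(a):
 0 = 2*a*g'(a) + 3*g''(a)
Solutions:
 g(a) = C1 + C2*erf(sqrt(3)*a/3)
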